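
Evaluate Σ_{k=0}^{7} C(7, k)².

3432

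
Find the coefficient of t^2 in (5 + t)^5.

1250

The general term is C(5,j)·(5)^j·(t)^(5-j); the t^2 term has j = 3.
C(5,3) = 10.
Coefficient = C(5,3) · 5^3 = 10 · 125 = 1250.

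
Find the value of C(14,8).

3003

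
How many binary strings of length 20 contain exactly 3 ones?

1140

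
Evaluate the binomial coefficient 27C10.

8436285

C(27,10) = (27·26·25·24·23·22·21·20·19·18) / 10! = 30613591008000 / 3628800 = 8436285.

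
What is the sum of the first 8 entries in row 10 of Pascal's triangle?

968

1 + 10 + 45 + 120 + 210 + 252 + 210 + 120 = 968.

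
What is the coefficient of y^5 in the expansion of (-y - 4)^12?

12976128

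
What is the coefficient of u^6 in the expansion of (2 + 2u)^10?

215040

The general term is C(10,j)·(2)^j·(2u)^(10-j); the u^6 term has j = 4.
C(10,4) = 210.
Coefficient = C(10,4) · 2^4 · 2^6 = 210 · 16 · 64 = 215040.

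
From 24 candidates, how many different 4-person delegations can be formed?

This is C(24,4) = 10626.

10626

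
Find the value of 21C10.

352716

C(21,10) = (21·20·19·18·17·16·15·14·13·12) / 10! = 1279935820800 / 3628800 = 352716.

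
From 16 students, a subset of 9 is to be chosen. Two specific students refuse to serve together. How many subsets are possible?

8008

All 9-subsets: C(16,9) = 11440. Those containing both fixed elements: C(14,7) = 3432.
11440 − 3432 = 8008.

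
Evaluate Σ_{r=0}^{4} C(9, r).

1 + 9 + 36 + 84 + 126 = 256.

256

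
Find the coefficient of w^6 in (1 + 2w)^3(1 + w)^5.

146

Coefficient of w^6 = Σ_{j} C(3,j)·2^j·C(5,6-j)·1^(6-j) for j from 1 to 3.
= 6 + 60 + 80 = 146.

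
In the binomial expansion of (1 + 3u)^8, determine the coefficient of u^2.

252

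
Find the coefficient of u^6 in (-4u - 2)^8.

458752

The general term is C(8,j)·(-4u)^j·(-2)^(8-j); the u^6 term has j = 6.
C(8,6) = 28.
Coefficient = C(8,6) · (-4)^6 · (-2)^2 = 28 · 4096 · 4 = 458752.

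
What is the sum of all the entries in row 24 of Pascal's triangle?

16777216

Setting x = 1 in (1+x)^24 gives Σ C(24,j) = 2^24 = 16777216.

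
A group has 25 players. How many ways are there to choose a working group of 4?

This is C(25,4) = 12650.

12650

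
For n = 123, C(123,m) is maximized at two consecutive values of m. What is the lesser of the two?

For odd n = 123, C(123,m) peaks at m = (n−1)/2 and (n+1)/2; the lesser is 61.

61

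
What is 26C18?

C(26,18) = C(26,8) by symmetry.
C(26,8) = (26·25·24·23·22·21·20·19) / 8! = 62990928000 / 40320 = 1562275.

1562275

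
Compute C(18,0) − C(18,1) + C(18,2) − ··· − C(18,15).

The partial alternating sum Σ_{k=0}^{15} (−1)^k C(18,k) = (−1)^15 C(17,15) = -136.

-136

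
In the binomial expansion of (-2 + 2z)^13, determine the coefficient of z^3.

The general term is C(13,j)·(-2)^j·(2z)^(13-j); the z^3 term has j = 10.
C(13,10) = 286.
Coefficient = C(13,10) · (-2)^10 · 2^3 = 286 · 1024 · 8 = 2342912.

2342912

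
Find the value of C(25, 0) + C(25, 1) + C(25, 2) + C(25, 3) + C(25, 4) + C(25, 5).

68406

1 + 25 + 300 + 2300 + 12650 + 53130 = 68406.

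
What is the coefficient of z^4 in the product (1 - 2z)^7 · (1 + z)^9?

Coefficient of z^4 = Σ_{j} C(7,j)·(-2)^j·C(9,4-j)·1^(4-j) for j from 0 to 4.
= 126 + (-1176) + 3024 + (-2520) + 560 = 14.

14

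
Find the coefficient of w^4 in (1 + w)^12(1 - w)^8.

-19

Coefficient of w^4 = Σ_{j} C(12,j)·1^j·C(8,4-j)·(-1)^(4-j) for j from 0 to 4.
= 70 + (-672) + 1848 + (-1760) + 495 = -19.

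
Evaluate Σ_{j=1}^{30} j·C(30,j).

Since j·C(30,j) = 30·C(29,j−1), the sum is 30·2^29 = 30·536870912 = 16106127360.

16106127360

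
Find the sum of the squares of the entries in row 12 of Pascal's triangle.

Σ C(12,r)² is the coefficient of x^12 in (1+x)^12(1+x)^12 = (1+x)^24, i.e. C(24,12) = 2704156.

2704156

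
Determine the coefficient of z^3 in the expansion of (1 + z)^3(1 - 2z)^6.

-15

Coefficient of z^3 = Σ_{j} C(3,j)·1^j·C(6,3-j)·(-2)^(3-j) for j from 0 to 3.
= (-160) + 180 + (-36) + 1 = -15.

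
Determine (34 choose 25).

C(34,25) = C(34,9) by symmetry.
C(34,9) = (34·33·32·31·30·29·28·27·26) / 9! = 19033511777280 / 362880 = 52451256.

52451256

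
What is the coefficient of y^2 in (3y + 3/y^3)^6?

4374

General term: C(6,j)·(3y)^j·(3/y^3)^(6-j), with y-exponent 1j − 3(6−j) = 4j − 18.
Set 4j − 18 = 2: j = 5.
C(6,5) = 6; 3^5 = 243; 3^1 = 3.
Coefficient = 6 · 243 · 3 = 4374.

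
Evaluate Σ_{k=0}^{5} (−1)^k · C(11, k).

-252

The partial alternating sum Σ_{k=0}^{5} (−1)^k C(11,k) = (−1)^5 C(10,5) = -252.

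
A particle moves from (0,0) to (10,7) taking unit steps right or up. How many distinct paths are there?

Each path is a sequence of 17 steps with 10 rights: C(17,10) = 19448.

19448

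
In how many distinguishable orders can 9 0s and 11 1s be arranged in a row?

167960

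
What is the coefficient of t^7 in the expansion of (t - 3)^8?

-24

The general term is C(8,j)·(t)^j·(-3)^(8-j); the t^7 term has j = 7.
C(8,7) = 8.
Coefficient = C(8,7) · (-3)^1 = 8 · (-3) = -24.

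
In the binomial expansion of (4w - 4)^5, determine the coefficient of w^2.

The general term is C(5,j)·(4w)^j·(-4)^(5-j); the w^2 term has j = 2.
C(5,2) = 10.
Coefficient = C(5,2) · 4^2 · (-4)^3 = 10 · 16 · (-64) = -10240.

-10240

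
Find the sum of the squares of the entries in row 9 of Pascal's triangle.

By Vandermonde's identity, Σ C(9,j)² = C(18,9) = 48620.

48620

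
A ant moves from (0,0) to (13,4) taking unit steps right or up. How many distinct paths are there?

Each path is a sequence of 17 steps with 13 rights: C(17,13) = 2380.

2380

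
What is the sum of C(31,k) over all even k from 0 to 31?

Even-k terms of row 31 sum to 2^30 = 1073741824.

1073741824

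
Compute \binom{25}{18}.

C(25,18) = C(25,7) by symmetry.
C(25,7) = (25·24·23·22·21·20·19) / 7! = 2422728000 / 5040 = 480700.

480700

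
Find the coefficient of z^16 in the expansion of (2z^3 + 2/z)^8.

7168

General term: C(8,j)·(2z^3)^j·(2/z)^(8-j), with z-exponent 3j − 1(8−j) = 4j − 8.
Set 4j − 8 = 16: j = 6.
C(8,6) = 28; 2^6 = 64; 2^2 = 4.
Coefficient = 28 · 64 · 4 = 7168.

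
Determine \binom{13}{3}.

286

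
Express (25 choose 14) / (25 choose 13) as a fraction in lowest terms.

6/7

C(n,k+1)/C(n,k) = (n−k)/(k+1) = (25−13)/(13+1) = 12/14 = 6/7.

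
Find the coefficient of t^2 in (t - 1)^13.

-78

The general term is C(13,j)·(t)^j·(-1)^(13-j); the t^2 term has j = 2.
C(13,2) = 78.
Coefficient = C(13,2) · (-1)^11 = 78 · (-1) = -78.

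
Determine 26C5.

65780

C(26,5) = (26·25·24·23·22) / 5! = 7893600 / 120 = 65780.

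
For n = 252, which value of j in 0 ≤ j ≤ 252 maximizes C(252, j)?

C(252,j) is maximized at j = 252/2 = 126.

126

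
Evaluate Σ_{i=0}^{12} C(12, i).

4096

The entries of row 12 sum to 2^12 = 4096.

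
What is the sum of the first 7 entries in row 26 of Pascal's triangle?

313912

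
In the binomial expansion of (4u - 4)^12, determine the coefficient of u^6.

15502147584

The general term is C(12,j)·(4u)^j·(-4)^(12-j); the u^6 term has j = 6.
C(12,6) = 924.
Coefficient = C(12,6) · 4^6 · (-4)^6 = 924 · 4096 · 4096 = 15502147584.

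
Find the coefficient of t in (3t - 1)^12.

-36

The general term is C(12,j)·(3t)^j·(-1)^(12-j); the t^1 term has j = 1.
C(12,1) = 12.
Coefficient = C(12,1) · 3^1 · (-1)^11 = 12 · 3 · (-1) = -36.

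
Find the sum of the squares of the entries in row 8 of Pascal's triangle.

12870

By Vandermonde's identity, Σ C(8,i)² = C(16,8) = 12870.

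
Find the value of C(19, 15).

C(19,15) = C(19,4) by symmetry.
C(19,4) = (19·18·17·16) / 4! = 93024 / 24 = 3876.

3876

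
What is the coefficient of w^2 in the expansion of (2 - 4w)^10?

The general term is C(10,j)·(2)^j·(-4w)^(10-j); the w^2 term has j = 8.
C(10,8) = 45.
Coefficient = C(10,8) · 2^8 · (-4)^2 = 45 · 256 · 16 = 184320.

184320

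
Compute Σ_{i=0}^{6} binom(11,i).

1486

1 + 11 + 55 + 165 + 330 + 462 + 462 = 1486.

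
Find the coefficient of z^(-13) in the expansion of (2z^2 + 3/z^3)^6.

General term: C(6,j)·(2z^2)^j·(3/z^3)^(6-j), with z-exponent 2j − 3(6−j) = 5j − 18.
Set 5j − 18 = -13: j = 1.
C(6,1) = 6; 2^1 = 2; 3^5 = 243.
Coefficient = 6 · 2 · 243 = 2916.

2916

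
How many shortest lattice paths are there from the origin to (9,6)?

5005

Each path is a sequence of 15 steps with 9 rights: C(15,9) = 5005.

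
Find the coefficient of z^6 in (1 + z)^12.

The general term is C(12,j)·(1)^j·(z)^(12-j); the z^6 term has j = 6.
C(12,6) = 924.
Coefficient = C(12,6) = 924.

924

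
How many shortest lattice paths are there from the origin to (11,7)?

31824

Each path is a sequence of 18 steps with 11 rights: C(18,11) = 31824.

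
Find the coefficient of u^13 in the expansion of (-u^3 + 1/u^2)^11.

General term: C(11,j)·(-u^3)^j·(1/u^2)^(11-j), with u-exponent 3j − 2(11−j) = 5j − 22.
Set 5j − 22 = 13: j = 7.
C(11,7) = 330; (-1)^7 = -1; 1^4 = 1.
Coefficient = 330 · (-1) · 1 = -330.

-330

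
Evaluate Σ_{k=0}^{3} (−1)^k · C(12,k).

-165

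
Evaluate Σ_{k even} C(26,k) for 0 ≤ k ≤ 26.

33554432

Half of (1+1)^26 + (1−1)^26 gives the even-index sum: 2^25 = 33554432.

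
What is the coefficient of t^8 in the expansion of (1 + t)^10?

45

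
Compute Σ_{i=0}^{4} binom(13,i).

1093

1 + 13 + 78 + 286 + 715 = 1093.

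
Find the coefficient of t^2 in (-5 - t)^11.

The general term is C(11,j)·(-5)^j·(-t)^(11-j); the t^2 term has j = 9.
C(11,9) = 55.
Coefficient = C(11,9) · (-5)^9 = 55 · (-1953125) = -107421875.

-107421875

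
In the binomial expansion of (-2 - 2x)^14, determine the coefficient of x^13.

229376

The general term is C(14,j)·(-2)^j·(-2x)^(14-j); the x^13 term has j = 1.
C(14,1) = 14.
Coefficient = C(14,1) · (-2)^1 · (-2)^13 = 14 · (-2) · (-8192) = 229376.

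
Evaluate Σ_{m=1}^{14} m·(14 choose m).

Since m·C(14,m) = 14·C(13,m−1), the sum is 14·2^13 = 14·8192 = 114688.

114688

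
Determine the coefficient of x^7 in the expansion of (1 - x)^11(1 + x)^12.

-165

Coefficient of x^7 = Σ_{j} C(11,j)·(-1)^j·C(12,7-j)·1^(7-j) for j from 0 to 7.
= 792 + (-10164) + 43560 + (-81675) + 72600 + (-30492) + 5544 + (-330) = -165.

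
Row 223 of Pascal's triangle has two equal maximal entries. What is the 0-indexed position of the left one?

111

For odd n = 223, C(223,m) peaks at m = (n−1)/2 and (n+1)/2; the lower is 111.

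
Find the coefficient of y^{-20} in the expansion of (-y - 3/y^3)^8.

17496

General term: C(8,j)·(-y)^j·(-3/y^3)^(8-j), with y-exponent 1j − 3(8−j) = 4j − 24.
Set 4j − 24 = -20: j = 1.
C(8,1) = 8; (-1)^1 = -1; (-3)^7 = -2187.
Coefficient = 8 · (-1) · (-2187) = 17496.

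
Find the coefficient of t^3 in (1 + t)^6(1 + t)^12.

(1 + t)^6(1 + t)^12 = (1 + t)^18, so the coefficient of t^3 is C(18,3)·1^3 = 816·1 = 816.

816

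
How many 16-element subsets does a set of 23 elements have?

245157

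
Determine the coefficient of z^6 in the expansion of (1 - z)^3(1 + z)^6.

8

Coefficient of z^6 = Σ_{j} C(3,j)·(-1)^j·C(6,6-j)·1^(6-j) for j from 0 to 3.
= 1 + (-18) + 45 + (-20) = 8.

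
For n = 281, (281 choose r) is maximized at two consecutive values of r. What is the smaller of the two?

For odd n = 281, C(281,r) peaks at r = (n−1)/2 and (n+1)/2; the smaller is 140.

140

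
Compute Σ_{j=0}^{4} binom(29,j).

1 + 29 + 406 + 3654 + 23751 = 27841.

27841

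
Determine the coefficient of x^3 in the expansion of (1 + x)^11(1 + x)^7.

816

(1 + x)^11(1 + x)^7 = (1 + x)^18, so the coefficient of x^3 is C(18,3)·1^3 = 816·1 = 816.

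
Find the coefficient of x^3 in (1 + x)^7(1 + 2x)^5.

Coefficient of x^3 = Σ_{j} C(7,j)·1^j·C(5,3-j)·2^(3-j) for j from 0 to 3.
= 80 + 280 + 210 + 35 = 605.

605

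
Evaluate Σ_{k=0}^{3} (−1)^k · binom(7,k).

The partial alternating sum Σ_{k=0}^{3} (−1)^k C(7,k) = (−1)^3 C(6,3) = -20.

-20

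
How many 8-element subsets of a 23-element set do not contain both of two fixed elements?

All 8-subsets: C(23,8) = 490314. Those containing both fixed elements: C(21,6) = 54264.
490314 − 54264 = 436050.

436050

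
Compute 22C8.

319770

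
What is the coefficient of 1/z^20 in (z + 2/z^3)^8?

General term: C(8,j)·(z)^j·(2/z^3)^(8-j), with z-exponent 1j − 3(8−j) = 4j − 24.
Set 4j − 24 = -20: j = 1.
C(8,1) = 8; 1^1 = 1; 2^7 = 128.
Coefficient = 8 · 1 · 128 = 1024.

1024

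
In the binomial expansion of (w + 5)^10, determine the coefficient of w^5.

787500

The general term is C(10,j)·(w)^j·(5)^(10-j); the w^5 term has j = 5.
C(10,5) = 252.
Coefficient = C(10,5) · 5^5 = 252 · 3125 = 787500.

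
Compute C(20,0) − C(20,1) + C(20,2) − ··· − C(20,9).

-92378

The partial alternating sum Σ_{k=0}^{9} (−1)^k C(20,k) = (−1)^9 C(19,9) = -92378.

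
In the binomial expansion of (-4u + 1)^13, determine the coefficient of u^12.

The general term is C(13,j)·(-4u)^j·(1)^(13-j); the u^12 term has j = 12.
C(13,12) = 13.
Coefficient = C(13,12) · (-4)^12 = 13 · 16777216 = 218103808.

218103808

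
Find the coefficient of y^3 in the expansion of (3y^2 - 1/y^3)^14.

General term: C(14,j)·(3y^2)^j·(-1/y^3)^(14-j), with y-exponent 2j − 3(14−j) = 5j − 42.
Set 5j − 42 = 3: j = 9.
C(14,9) = 2002; 3^9 = 19683; (-1)^5 = -1.
Coefficient = 2002 · 19683 · (-1) = -39405366.

-39405366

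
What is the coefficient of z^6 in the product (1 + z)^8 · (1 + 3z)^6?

Coefficient of z^6 = Σ_{j} C(8,j)·1^j·C(6,6-j)·3^(6-j) for j from 0 to 6.
= 729 + 11664 + 34020 + 30240 + 9450 + 1008 + 28 = 87139.

87139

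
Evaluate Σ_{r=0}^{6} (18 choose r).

31180

1 + 18 + 153 + 816 + 3060 + 8568 + 18564 = 31180.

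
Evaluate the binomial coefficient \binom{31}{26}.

169911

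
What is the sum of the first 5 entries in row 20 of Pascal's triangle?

6196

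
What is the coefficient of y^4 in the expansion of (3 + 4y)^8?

1451520

The general term is C(8,j)·(3)^j·(4y)^(8-j); the y^4 term has j = 4.
C(8,4) = 70.
Coefficient = C(8,4) · 3^4 · 4^4 = 70 · 81 · 256 = 1451520.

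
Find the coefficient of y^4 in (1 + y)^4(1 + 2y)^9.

Coefficient of y^4 = Σ_{j} C(4,j)·1^j·C(9,4-j)·2^(4-j) for j from 0 to 4.
= 2016 + 2688 + 864 + 72 + 1 = 5641.

5641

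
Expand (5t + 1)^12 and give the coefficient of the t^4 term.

The general term is C(12,j)·(5t)^j·(1)^(12-j); the t^4 term has j = 4.
C(12,4) = 495.
Coefficient = C(12,4) · 5^4 = 495 · 625 = 309375.

309375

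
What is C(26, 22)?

14950

C(26,22) = C(26,4) by symmetry.
C(26,4) = (26·25·24·23) / 4! = 358800 / 24 = 14950.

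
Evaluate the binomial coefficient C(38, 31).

C(38,31) = C(38,7) by symmetry.
C(38,7) = (38·37·36·35·34·33·32) / 7! = 63606090240 / 5040 = 12620256.

12620256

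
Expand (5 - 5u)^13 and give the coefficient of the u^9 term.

-872802734375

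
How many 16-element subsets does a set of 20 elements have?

4845

C(20,16) = C(20,4) by symmetry.
C(20,4) = (20·19·18·17) / 4! = 116280 / 24 = 4845.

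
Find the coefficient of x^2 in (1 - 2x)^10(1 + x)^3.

Coefficient of x^2 = Σ_{j} C(10,j)·(-2)^j·C(3,2-j)·1^(2-j) for j from 0 to 2.
= 3 + (-60) + 180 = 123.

123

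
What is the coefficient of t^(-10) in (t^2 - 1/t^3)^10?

General term: C(10,j)·(t^2)^j·(-1/t^3)^(10-j), with t-exponent 2j − 3(10−j) = 5j − 30.
Set 5j − 30 = -10: j = 4.
C(10,4) = 210; 1^4 = 1; (-1)^6 = 1.
Coefficient = 210 · 1 · 1 = 210.

210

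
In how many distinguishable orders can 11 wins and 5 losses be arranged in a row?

4368

Choose positions for the wins: C(16,11) = 4368.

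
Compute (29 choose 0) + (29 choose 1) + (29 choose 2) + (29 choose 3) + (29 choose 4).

1 + 29 + 406 + 3654 + 23751 = 27841.

27841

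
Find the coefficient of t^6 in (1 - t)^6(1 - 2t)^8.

40081

Coefficient of t^6 = Σ_{j} C(6,j)·(-1)^j·C(8,6-j)·(-2)^(6-j) for j from 0 to 6.
= 1792 + 10752 + 16800 + 8960 + 1680 + 96 + 1 = 40081.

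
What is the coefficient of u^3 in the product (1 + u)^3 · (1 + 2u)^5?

Coefficient of u^3 = Σ_{j} C(3,j)·1^j·C(5,3-j)·2^(3-j) for j from 0 to 3.
= 80 + 120 + 30 + 1 = 231.

231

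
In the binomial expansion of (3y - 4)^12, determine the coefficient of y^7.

-1773674496

The general term is C(12,j)·(3y)^j·(-4)^(12-j); the y^7 term has j = 7.
C(12,7) = 792.
Coefficient = C(12,7) · 3^7 · (-4)^5 = 792 · 2187 · (-1024) = -1773674496.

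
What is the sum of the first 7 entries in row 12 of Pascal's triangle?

1 + 12 + 66 + 220 + 495 + 792 + 924 = 2510.

2510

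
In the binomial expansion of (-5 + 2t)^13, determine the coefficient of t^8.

The general term is C(13,j)·(-5)^j·(2t)^(13-j); the t^8 term has j = 5.
C(13,5) = 1287.
Coefficient = C(13,5) · (-5)^5 · 2^8 = 1287 · (-3125) · 256 = -1029600000.

-1029600000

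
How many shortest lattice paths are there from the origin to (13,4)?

2380

Each path is a sequence of 17 steps with 13 rights: C(17,13) = 2380.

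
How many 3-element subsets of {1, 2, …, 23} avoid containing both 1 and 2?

1750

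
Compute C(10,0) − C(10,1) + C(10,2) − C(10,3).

-84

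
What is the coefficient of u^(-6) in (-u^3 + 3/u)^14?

48361131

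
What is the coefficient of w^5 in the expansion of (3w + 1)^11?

The general term is C(11,j)·(3w)^j·(1)^(11-j); the w^5 term has j = 5.
C(11,5) = 462.
Coefficient = C(11,5) · 3^5 = 462 · 243 = 112266.

112266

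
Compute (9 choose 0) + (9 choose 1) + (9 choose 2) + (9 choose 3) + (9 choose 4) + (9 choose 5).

382

1 + 9 + 36 + 84 + 126 + 126 = 382.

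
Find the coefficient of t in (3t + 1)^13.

39

The general term is C(13,j)·(3t)^j·(1)^(13-j); the t^1 term has j = 1.
C(13,1) = 13.
Coefficient = C(13,1) · 3^1 = 13 · 3 = 39.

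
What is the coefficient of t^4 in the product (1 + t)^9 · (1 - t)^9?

Coefficient of t^4 = Σ_{j} C(9,j)·1^j·C(9,4-j)·(-1)^(4-j) for j from 0 to 4.
= 126 + (-756) + 1296 + (-756) + 126 = 36.

36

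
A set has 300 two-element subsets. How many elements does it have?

25

n(n−1)/2 = 300 ⇒ n(n−1) = 600. Since 25·24 = 600, n = 25.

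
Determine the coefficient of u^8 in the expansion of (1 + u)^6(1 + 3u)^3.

189

Coefficient of u^8 = Σ_{j} C(6,j)·1^j·C(3,8-j)·3^(8-j) for j from 5 to 6.
= 162 + 27 = 189.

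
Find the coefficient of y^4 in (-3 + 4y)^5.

The general term is C(5,j)·(-3)^j·(4y)^(5-j); the y^4 term has j = 1.
C(5,1) = 5.
Coefficient = C(5,1) · (-3)^1 · 4^4 = 5 · (-3) · 256 = -3840.

-3840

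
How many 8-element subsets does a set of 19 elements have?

75582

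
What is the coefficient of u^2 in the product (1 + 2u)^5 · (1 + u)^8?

148

Coefficient of u^2 = Σ_{j} C(5,j)·2^j·C(8,2-j)·1^(2-j) for j from 0 to 2.
= 28 + 80 + 40 = 148.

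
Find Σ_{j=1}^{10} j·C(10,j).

Differentiating (1+x)^10 and setting x=1: Σ j·C(10,j) = 10·2^9 = 5120.

5120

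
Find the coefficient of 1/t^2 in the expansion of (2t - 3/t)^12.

-55427328

General term: C(12,j)·(2t)^j·(-3/t)^(12-j), with t-exponent 1j − 1(12−j) = 2j − 12.
Set 2j − 12 = -2: j = 5.
C(12,5) = 792; 2^5 = 32; (-3)^7 = -2187.
Coefficient = 792 · 32 · (-2187) = -55427328.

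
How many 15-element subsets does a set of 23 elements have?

490314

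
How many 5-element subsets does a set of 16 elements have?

4368

C(16,5) = (16·15·14·13·12) / 5! = 524160 / 120 = 4368.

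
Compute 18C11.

C(18,11) = C(18,7) by symmetry.
C(18,7) = (18·17·16·15·14·13·12) / 7! = 160392960 / 5040 = 31824.

31824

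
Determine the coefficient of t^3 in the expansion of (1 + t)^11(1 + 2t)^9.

Coefficient of t^3 = Σ_{j} C(11,j)·1^j·C(9,3-j)·2^(3-j) for j from 0 to 3.
= 672 + 1584 + 990 + 165 = 3411.

3411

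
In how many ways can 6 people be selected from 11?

This is C(11,6) = 462.

462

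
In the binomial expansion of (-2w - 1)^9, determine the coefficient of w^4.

The general term is C(9,j)·(-2w)^j·(-1)^(9-j); the w^4 term has j = 4.
C(9,4) = 126.
Coefficient = C(9,4) · (-2)^4 · (-1)^5 = 126 · 16 · (-1) = -2016.

-2016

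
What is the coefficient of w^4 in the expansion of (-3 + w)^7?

The general term is C(7,j)·(-3)^j·(w)^(7-j); the w^4 term has j = 3.
C(7,3) = 35.
Coefficient = C(7,3) · (-3)^3 = 35 · (-27) = -945.

-945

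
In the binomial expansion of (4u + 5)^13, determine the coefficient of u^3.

178750000000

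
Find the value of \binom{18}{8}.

43758

C(18,8) = (18·17·16·15·14·13·12·11) / 8! = 1764322560 / 40320 = 43758.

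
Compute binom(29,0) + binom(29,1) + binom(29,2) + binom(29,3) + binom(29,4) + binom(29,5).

146596

1 + 29 + 406 + 3654 + 23751 + 118755 = 146596.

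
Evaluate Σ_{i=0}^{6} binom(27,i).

1 + 27 + 351 + 2925 + 17550 + 80730 + 296010 = 397594.

397594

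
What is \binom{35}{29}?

C(35,29) = C(35,6) by symmetry.
C(35,6) = (35·34·33·32·31·30) / 6! = 1168675200 / 720 = 1623160.

1623160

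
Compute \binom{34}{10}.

131128140

C(34,10) = (34·33·32·31·30·29·28·27·26·25) / 10! = 475837794432000 / 3628800 = 131128140.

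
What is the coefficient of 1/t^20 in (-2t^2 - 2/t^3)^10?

46080

General term: C(10,j)·(-2t^2)^j·(-2/t^3)^(10-j), with t-exponent 2j − 3(10−j) = 5j − 30.
Set 5j − 30 = -20: j = 2.
C(10,2) = 45; (-2)^2 = 4; (-2)^8 = 256.
Coefficient = 45 · 4 · 256 = 46080.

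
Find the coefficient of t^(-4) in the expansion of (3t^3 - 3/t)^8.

-52488

General term: C(8,j)·(3t^3)^j·(-3/t)^(8-j), with t-exponent 3j − 1(8−j) = 4j − 8.
Set 4j − 8 = -4: j = 1.
C(8,1) = 8; 3^1 = 3; (-3)^7 = -2187.
Coefficient = 8 · 3 · (-2187) = -52488.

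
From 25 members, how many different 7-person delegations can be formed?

480700

This is C(25,7) = 480700.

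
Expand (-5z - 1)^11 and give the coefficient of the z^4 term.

-206250

The general term is C(11,j)·(-5z)^j·(-1)^(11-j); the z^4 term has j = 4.
C(11,4) = 330.
Coefficient = C(11,4) · (-5)^4 · (-1)^7 = 330 · 625 · (-1) = -206250.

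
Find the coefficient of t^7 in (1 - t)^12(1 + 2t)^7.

120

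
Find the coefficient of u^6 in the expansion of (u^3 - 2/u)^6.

General term: C(6,j)·(u^3)^j·(-2/u)^(6-j), with u-exponent 3j − 1(6−j) = 4j − 6.
Set 4j − 6 = 6: j = 3.
C(6,3) = 20; 1^3 = 1; (-2)^3 = -8.
Coefficient = 20 · 1 · (-8) = -160.

-160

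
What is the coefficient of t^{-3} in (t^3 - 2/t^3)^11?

General term: C(11,j)·(t^3)^j·(-2/t^3)^(11-j), with t-exponent 3j − 3(11−j) = 6j − 33.
Set 6j − 33 = -3: j = 5.
C(11,5) = 462; 1^5 = 1; (-2)^6 = 64.
Coefficient = 462 · 1 · 64 = 29568.

29568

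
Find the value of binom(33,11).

193536720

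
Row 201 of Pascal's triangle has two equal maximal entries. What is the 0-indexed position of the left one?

100

For odd n = 201, C(201,r) peaks at r = (n−1)/2 and (n+1)/2; the lower is 100.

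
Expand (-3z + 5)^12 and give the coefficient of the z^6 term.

10524937500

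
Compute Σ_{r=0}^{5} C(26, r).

1 + 26 + 325 + 2600 + 14950 + 65780 = 83682.

83682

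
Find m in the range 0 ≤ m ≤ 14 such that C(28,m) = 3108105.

8

C(28,m) increases on 0 ≤ m ≤ 14. C(28,7) = 1184040 and C(28,8) = 3108105, so m = 8.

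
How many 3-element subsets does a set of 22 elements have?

C(22,3) = (22·21·20) / 3! = 9240 / 6 = 1540.

1540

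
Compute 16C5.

4368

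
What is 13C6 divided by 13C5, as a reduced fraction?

4/3

C(n,k+1)/C(n,k) = (n−k)/(k+1) = (13−5)/(5+1) = 8/6 = 4/3.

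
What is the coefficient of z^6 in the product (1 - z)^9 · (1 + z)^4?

Coefficient of z^6 = Σ_{j} C(9,j)·(-1)^j·C(4,6-j)·1^(6-j) for j from 2 to 6.
= 36 + (-336) + 756 + (-504) + 84 = 36.

36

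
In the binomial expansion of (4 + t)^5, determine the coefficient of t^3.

160

The general term is C(5,j)·(4)^j·(t)^(5-j); the t^3 term has j = 2.
C(5,2) = 10.
Coefficient = C(5,2) · 4^2 = 10 · 16 = 160.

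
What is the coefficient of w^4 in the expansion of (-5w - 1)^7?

-21875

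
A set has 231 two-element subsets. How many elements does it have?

n(n−1)/2 = 231 ⇒ n(n−1) = 462. Since 22·21 = 462, n = 22.

22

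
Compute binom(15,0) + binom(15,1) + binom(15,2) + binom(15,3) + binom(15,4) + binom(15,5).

4944

1 + 15 + 105 + 455 + 1365 + 3003 = 4944.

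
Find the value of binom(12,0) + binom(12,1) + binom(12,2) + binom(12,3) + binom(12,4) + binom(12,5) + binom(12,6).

1 + 12 + 66 + 220 + 495 + 792 + 924 = 2510.

2510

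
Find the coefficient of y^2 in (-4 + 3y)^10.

26542080

The general term is C(10,j)·(-4)^j·(3y)^(10-j); the y^2 term has j = 8.
C(10,8) = 45.
Coefficient = C(10,8) · (-4)^8 · 3^2 = 45 · 65536 · 9 = 26542080.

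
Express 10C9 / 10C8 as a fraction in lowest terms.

C(n,k+1)/C(n,k) = (n−k)/(k+1) = (10−8)/(8+1) = 2/9.

2/9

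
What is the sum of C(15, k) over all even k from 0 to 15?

16384

Even-k terms of row 15 sum to 2^14 = 16384.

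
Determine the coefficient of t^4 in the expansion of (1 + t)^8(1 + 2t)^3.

Coefficient of t^4 = Σ_{j} C(8,j)·1^j·C(3,4-j)·2^(4-j) for j from 1 to 4.
= 64 + 336 + 336 + 70 = 806.

806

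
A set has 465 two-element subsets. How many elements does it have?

31

n(n−1)/2 = 465 ⇒ n(n−1) = 930. Since 31·30 = 930, n = 31.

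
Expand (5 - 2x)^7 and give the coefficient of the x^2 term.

The general term is C(7,j)·(5)^j·(-2x)^(7-j); the x^2 term has j = 5.
C(7,5) = 21.
Coefficient = C(7,5) · 5^5 · (-2)^2 = 21 · 3125 · 4 = 262500.

262500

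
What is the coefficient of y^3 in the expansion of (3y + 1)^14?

The general term is C(14,j)·(3y)^j·(1)^(14-j); the y^3 term has j = 3.
C(14,3) = 364.
Coefficient = C(14,3) · 3^3 = 364 · 27 = 9828.

9828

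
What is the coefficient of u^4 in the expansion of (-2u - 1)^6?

240

The general term is C(6,j)·(-2u)^j·(-1)^(6-j); the u^4 term has j = 4.
C(6,4) = 15.
Coefficient = C(6,4) · (-2)^4 = 15 · 16 = 240.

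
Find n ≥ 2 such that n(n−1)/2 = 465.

31

n(n−1)/2 = 465 ⇒ n(n−1) = 930. Since 31·30 = 930, n = 31.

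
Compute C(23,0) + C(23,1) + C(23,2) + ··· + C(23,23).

Setting x = 1 in (1+x)^23 gives Σ C(23,j) = 2^23 = 8388608.

8388608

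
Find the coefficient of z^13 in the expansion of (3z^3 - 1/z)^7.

5103

General term: C(7,j)·(3z^3)^j·(-1/z)^(7-j), with z-exponent 3j − 1(7−j) = 4j − 7.
Set 4j − 7 = 13: j = 5.
C(7,5) = 21; 3^5 = 243; (-1)^2 = 1.
Coefficient = 21 · 243 · 1 = 5103.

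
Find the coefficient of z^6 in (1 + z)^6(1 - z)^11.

100

Coefficient of z^6 = Σ_{j} C(6,j)·1^j·C(11,6-j)·(-1)^(6-j) for j from 0 to 6.
= 462 + (-2772) + 4950 + (-3300) + 825 + (-66) + 1 = 100.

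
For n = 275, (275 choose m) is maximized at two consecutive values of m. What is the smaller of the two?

137

For odd n = 275, C(275,m) peaks at m = (n−1)/2 and (n+1)/2; the smaller is 137.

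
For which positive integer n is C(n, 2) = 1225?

50

n(n−1)/2 = 1225 ⇒ n(n−1) = 2450. Since 50·49 = 2450, n = 50.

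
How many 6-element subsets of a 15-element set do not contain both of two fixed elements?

4290

All 6-subsets: C(15,6) = 5005. Those containing both fixed elements: C(13,4) = 715.
5005 − 715 = 4290.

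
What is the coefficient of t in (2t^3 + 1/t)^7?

84

General term: C(7,j)·(2t^3)^j·(1/t)^(7-j), with t-exponent 3j − 1(7−j) = 4j − 7.
Set 4j − 7 = 1: j = 2.
C(7,2) = 21; 2^2 = 4; 1^5 = 1.
Coefficient = 21 · 4 · 1 = 84.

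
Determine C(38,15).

C(38,15) = (38·37·36·35·34·33·32·31·30·29·28·27·26·25·24) / 15! = 20231404874494894080000 / 1307674368000 = 15471286560.

15471286560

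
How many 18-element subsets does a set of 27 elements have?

4686825

C(27,18) = C(27,9) by symmetry.
C(27,9) = (27·26·25·24·23·22·21·20·19) / 9! = 1700755056000 / 362880 = 4686825.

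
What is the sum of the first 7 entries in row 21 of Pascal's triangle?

82160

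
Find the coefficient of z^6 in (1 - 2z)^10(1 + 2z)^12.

-4800

Coefficient of z^6 = Σ_{j} C(10,j)·(-2)^j·C(12,6-j)·2^(6-j) for j from 0 to 6.
= 59136 + (-506880) + 1425600 + (-1689600) + 887040 + (-193536) + 13440 = -4800.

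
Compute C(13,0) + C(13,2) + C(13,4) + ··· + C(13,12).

4096

Even-r terms of row 13 sum to 2^12 = 4096.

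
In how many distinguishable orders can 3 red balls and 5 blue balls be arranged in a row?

Choose positions for the red balls: C(8,3) = 56.

56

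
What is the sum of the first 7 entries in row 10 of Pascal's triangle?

848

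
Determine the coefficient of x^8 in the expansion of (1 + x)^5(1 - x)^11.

0

Coefficient of x^8 = Σ_{j} C(5,j)·1^j·C(11,8-j)·(-1)^(8-j) for j from 0 to 5.
= 165 + (-1650) + 4620 + (-4620) + 1650 + (-165) = 0.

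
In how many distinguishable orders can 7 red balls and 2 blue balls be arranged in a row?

Choose positions for the red balls: C(9,7) = 36.

36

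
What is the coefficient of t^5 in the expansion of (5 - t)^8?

The general term is C(8,j)·(5)^j·(-t)^(8-j); the t^5 term has j = 3.
C(8,3) = 56.
Coefficient = C(8,3) · 5^3 · (-1)^5 = 56 · 125 · (-1) = -7000.

-7000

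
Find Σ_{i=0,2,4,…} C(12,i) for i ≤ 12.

Even-i terms of row 12 sum to 2^11 = 2048.

2048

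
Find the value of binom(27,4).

17550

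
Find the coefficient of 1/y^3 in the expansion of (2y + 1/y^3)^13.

General term: C(13,j)·(2y)^j·(1/y^3)^(13-j), with y-exponent 1j − 3(13−j) = 4j − 39.
Set 4j − 39 = -3: j = 9.
C(13,9) = 715; 2^9 = 512; 1^4 = 1.
Coefficient = 715 · 512 · 1 = 366080.

366080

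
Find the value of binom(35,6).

1623160

C(35,6) = (35·34·33·32·31·30) / 6! = 1168675200 / 720 = 1623160.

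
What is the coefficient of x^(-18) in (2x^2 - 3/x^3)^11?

General term: C(11,j)·(2x^2)^j·(-3/x^3)^(11-j), with x-exponent 2j − 3(11−j) = 5j − 33.
Set 5j − 33 = -18: j = 3.
C(11,3) = 165; 2^3 = 8; (-3)^8 = 6561.
Coefficient = 165 · 8 · 6561 = 8660520.

8660520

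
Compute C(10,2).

C(10,2) = (10·9) / 2! = 90 / 2 = 45.

45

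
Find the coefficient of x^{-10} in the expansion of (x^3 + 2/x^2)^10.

11520

General term: C(10,j)·(x^3)^j·(2/x^2)^(10-j), with x-exponent 3j − 2(10−j) = 5j − 20.
Set 5j − 20 = -10: j = 2.
C(10,2) = 45; 1^2 = 1; 2^8 = 256.
Coefficient = 45 · 1 · 256 = 11520.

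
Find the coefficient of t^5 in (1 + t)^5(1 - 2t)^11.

507

Coefficient of t^5 = Σ_{j} C(5,j)·1^j·C(11,5-j)·(-2)^(5-j) for j from 0 to 5.
= (-14784) + 26400 + (-13200) + 2200 + (-110) + 1 = 507.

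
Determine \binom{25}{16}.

2042975

C(25,16) = C(25,9) by symmetry.
C(25,9) = (25·24·23·22·21·20·19·18·17) / 9! = 741354768000 / 362880 = 2042975.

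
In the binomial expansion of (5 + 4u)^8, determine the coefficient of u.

2500000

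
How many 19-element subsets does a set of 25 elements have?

C(25,19) = C(25,6) by symmetry.
C(25,6) = (25·24·23·22·21·20) / 6! = 127512000 / 720 = 177100.

177100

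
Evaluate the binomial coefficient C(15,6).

5005

C(15,6) = (15·14·13·12·11·10) / 6! = 3603600 / 720 = 5005.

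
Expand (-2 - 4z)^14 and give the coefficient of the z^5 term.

1049624576

The general term is C(14,j)·(-2)^j·(-4z)^(14-j); the z^5 term has j = 9.
C(14,9) = 2002.
Coefficient = C(14,9) · (-2)^9 · (-4)^5 = 2002 · (-512) · (-1024) = 1049624576.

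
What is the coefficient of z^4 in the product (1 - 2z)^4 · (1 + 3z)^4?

145

Coefficient of z^4 = Σ_{j} C(4,j)·(-2)^j·C(4,4-j)·3^(4-j) for j from 0 to 4.
= 81 + (-864) + 1296 + (-384) + 16 = 145.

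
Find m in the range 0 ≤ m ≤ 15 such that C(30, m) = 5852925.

8

C(30,m) increases on 0 ≤ m ≤ 15. C(30,7) = 2035800 and C(30,8) = 5852925, so m = 8.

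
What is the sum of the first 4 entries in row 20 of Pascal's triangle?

1351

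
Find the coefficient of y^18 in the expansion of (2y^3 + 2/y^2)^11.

General term: C(11,j)·(2y^3)^j·(2/y^2)^(11-j), with y-exponent 3j − 2(11−j) = 5j − 22.
Set 5j − 22 = 18: j = 8.
C(11,8) = 165; 2^8 = 256; 2^3 = 8.
Coefficient = 165 · 256 · 8 = 337920.

337920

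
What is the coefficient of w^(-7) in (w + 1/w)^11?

55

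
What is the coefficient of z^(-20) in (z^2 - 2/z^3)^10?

General term: C(10,j)·(z^2)^j·(-2/z^3)^(10-j), with z-exponent 2j − 3(10−j) = 5j − 30.
Set 5j − 30 = -20: j = 2.
C(10,2) = 45; 1^2 = 1; (-2)^8 = 256.
Coefficient = 45 · 1 · 256 = 11520.

11520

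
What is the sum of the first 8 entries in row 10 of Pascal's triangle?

968

1 + 10 + 45 + 120 + 210 + 252 + 210 + 120 = 968.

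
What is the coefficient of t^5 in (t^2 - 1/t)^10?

General term: C(10,j)·(t^2)^j·(-1/t)^(10-j), with t-exponent 2j − 1(10−j) = 3j − 10.
Set 3j − 10 = 5: j = 5.
C(10,5) = 252; 1^5 = 1; (-1)^5 = -1.
Coefficient = 252 · 1 · (-1) = -252.

-252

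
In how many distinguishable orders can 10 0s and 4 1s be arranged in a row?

1001

Choose positions for the 0s: C(14,10) = 1001.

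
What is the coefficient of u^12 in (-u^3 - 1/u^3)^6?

6

General term: C(6,j)·(-u^3)^j·(-1/u^3)^(6-j), with u-exponent 3j − 3(6−j) = 6j − 18.
Set 6j − 18 = 12: j = 5.
C(6,5) = 6; (-1)^5 = -1; (-1)^1 = -1.
Coefficient = 6 · (-1) · (-1) = 6.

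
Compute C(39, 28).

1676056044

C(39,28) = C(39,11) by symmetry.
C(39,11) = (39·38·37·36·35·34·33·32·31·30·29) / 11! = 66902793897139200 / 39916800 = 1676056044.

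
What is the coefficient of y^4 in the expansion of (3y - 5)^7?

The general term is C(7,j)·(3y)^j·(-5)^(7-j); the y^4 term has j = 4.
C(7,4) = 35.
Coefficient = C(7,4) · 3^4 · (-5)^3 = 35 · 81 · (-125) = -354375.

-354375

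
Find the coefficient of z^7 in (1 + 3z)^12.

1732104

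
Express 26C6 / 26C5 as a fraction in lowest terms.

C(n,k+1)/C(n,k) = (n−k)/(k+1) = (26−5)/(5+1) = 21/6 = 7/2.

7/2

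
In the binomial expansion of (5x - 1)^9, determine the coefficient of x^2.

-900

The general term is C(9,j)·(5x)^j·(-1)^(9-j); the x^2 term has j = 2.
C(9,2) = 36.
Coefficient = C(9,2) · 5^2 · (-1)^7 = 36 · 25 · (-1) = -900.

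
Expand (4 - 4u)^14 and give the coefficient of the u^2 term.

The general term is C(14,j)·(4)^j·(-4u)^(14-j); the u^2 term has j = 12.
C(14,12) = 91.
Coefficient = C(14,12) · 4^12 · (-4)^2 = 91 · 16777216 · 16 = 24427626496.

24427626496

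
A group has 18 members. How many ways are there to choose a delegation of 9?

This is C(18,9) = 48620.

48620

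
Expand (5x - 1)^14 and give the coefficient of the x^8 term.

1173046875

The general term is C(14,j)·(5x)^j·(-1)^(14-j); the x^8 term has j = 8.
C(14,8) = 3003.
Coefficient = C(14,8) · 5^8 = 3003 · 390625 = 1173046875.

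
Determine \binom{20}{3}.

1140

C(20,3) = (20·19·18) / 3! = 6840 / 6 = 1140.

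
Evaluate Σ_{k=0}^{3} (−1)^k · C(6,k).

The partial alternating sum Σ_{k=0}^{3} (−1)^k C(6,k) = (−1)^3 C(5,3) = -10.

-10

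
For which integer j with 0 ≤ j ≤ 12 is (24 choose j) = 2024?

3

C(24,j) increases on 0 ≤ j ≤ 12. C(24,2) = 276 and C(24,3) = 2024, so j = 3.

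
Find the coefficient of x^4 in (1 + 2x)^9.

2016

The general term is C(9,j)·(1)^j·(2x)^(9-j); the x^4 term has j = 5.
C(9,5) = 126.
Coefficient = C(9,5) · 2^4 = 126 · 16 = 2016.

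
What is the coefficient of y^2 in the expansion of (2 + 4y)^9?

The general term is C(9,j)·(2)^j·(4y)^(9-j); the y^2 term has j = 7.
C(9,7) = 36.
Coefficient = C(9,7) · 2^7 · 4^2 = 36 · 128 · 16 = 73728.

73728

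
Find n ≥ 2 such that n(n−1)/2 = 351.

n(n−1)/2 = 351 ⇒ n(n−1) = 702. Since 27·26 = 702, n = 27.

27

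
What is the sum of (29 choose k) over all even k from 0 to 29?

268435456

Half of (1+1)^29 + (1−1)^29 gives the even-index sum: 2^28 = 268435456.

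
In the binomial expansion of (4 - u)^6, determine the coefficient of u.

The general term is C(6,j)·(4)^j·(-u)^(6-j); the u^1 term has j = 5.
C(6,5) = 6.
Coefficient = C(6,5) · 4^5 · (-1)^1 = 6 · 1024 · (-1) = -6144.

-6144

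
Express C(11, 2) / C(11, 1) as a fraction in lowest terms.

C(n,k+1)/C(n,k) = (n−k)/(k+1) = (11−1)/(1+1) = 10/2 = 5.

5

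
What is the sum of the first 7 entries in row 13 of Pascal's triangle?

1 + 13 + 78 + 286 + 715 + 1287 + 1716 = 4096.

4096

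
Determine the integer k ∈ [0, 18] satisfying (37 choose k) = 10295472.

C(37,k) increases on 0 ≤ k ≤ 18. C(37,6) = 2324784 and C(37,7) = 10295472, so k = 7.

7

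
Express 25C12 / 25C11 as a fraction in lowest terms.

7/6

C(n,k+1)/C(n,k) = (n−k)/(k+1) = (25−11)/(11+1) = 14/12 = 7/6.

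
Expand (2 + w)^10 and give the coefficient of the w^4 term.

13440

The general term is C(10,j)·(2)^j·(w)^(10-j); the w^4 term has j = 6.
C(10,6) = 210.
Coefficient = C(10,6) · 2^6 = 210 · 64 = 13440.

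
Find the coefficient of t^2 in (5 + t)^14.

22216796875

The general term is C(14,j)·(5)^j·(t)^(14-j); the t^2 term has j = 12.
C(14,12) = 91.
Coefficient = C(14,12) · 5^12 = 91 · 244140625 = 22216796875.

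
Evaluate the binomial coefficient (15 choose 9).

5005

C(15,9) = C(15,6) by symmetry.
C(15,6) = (15·14·13·12·11·10) / 6! = 3603600 / 720 = 5005.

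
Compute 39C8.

61523748

C(39,8) = (39·38·37·36·35·34·33·32) / 8! = 2480637519360 / 40320 = 61523748.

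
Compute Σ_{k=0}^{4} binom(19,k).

5036

1 + 19 + 171 + 969 + 3876 = 5036.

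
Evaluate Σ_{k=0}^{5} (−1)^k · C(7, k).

-6

The partial alternating sum Σ_{k=0}^{5} (−1)^k C(7,k) = (−1)^5 C(6,5) = -6.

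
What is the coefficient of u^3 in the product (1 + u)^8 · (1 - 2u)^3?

Coefficient of u^3 = Σ_{j} C(8,j)·1^j·C(3,3-j)·(-2)^(3-j) for j from 0 to 3.
= (-8) + 96 + (-168) + 56 = -24.

-24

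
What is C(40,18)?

C(40,18) = (40·39·38·37·36·35·34·33·32·31·30·29·28·27·26·25·24·23) / 18! = 725902806896876799590400000 / 6402373705728000 = 113380261800.

113380261800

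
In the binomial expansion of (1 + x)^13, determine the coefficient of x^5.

The general term is C(13,j)·(1)^j·(x)^(13-j); the x^5 term has j = 8.
C(13,8) = 1287.
Coefficient = C(13,8) = 1287.

1287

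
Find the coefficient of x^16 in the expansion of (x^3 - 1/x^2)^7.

General term: C(7,j)·(x^3)^j·(-1/x^2)^(7-j), with x-exponent 3j − 2(7−j) = 5j − 14.
Set 5j − 14 = 16: j = 6.
C(7,6) = 7; 1^6 = 1; (-1)^1 = -1.
Coefficient = 7 · 1 · (-1) = -7.

-7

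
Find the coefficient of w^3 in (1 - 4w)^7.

-2240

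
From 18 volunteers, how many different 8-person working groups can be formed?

43758

This is C(18,8) = 43758.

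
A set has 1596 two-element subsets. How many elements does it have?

57

n(n−1)/2 = 1596 ⇒ n(n−1) = 3192. Since 57·56 = 3192, n = 57.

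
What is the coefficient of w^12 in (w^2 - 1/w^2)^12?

General term: C(12,j)·(w^2)^j·(-1/w^2)^(12-j), with w-exponent 2j − 2(12−j) = 4j − 24.
Set 4j − 24 = 12: j = 9.
C(12,9) = 220; 1^9 = 1; (-1)^3 = -1.
Coefficient = 220 · 1 · (-1) = -220.

-220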